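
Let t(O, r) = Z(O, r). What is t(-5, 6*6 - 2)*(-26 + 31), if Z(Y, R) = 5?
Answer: 25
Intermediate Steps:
t(O, r) = 5
t(-5, 6*6 - 2)*(-26 + 31) = 5*(-26 + 31) = 5*5 = 25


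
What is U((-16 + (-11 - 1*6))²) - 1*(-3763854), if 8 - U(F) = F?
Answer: 3762773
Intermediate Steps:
U(F) = 8 - F
U((-16 + (-11 - 1*6))²) - 1*(-3763854) = (8 - (-16 + (-11 - 1*6))²) - 1*(-3763854) = (8 - (-16 + (-11 - 6))²) + 3763854 = (8 - (-16 - 17)²) + 3763854 = (8 - 1*(-33)²) + 3763854 = (8 - 1*1089) + 3763854 = (8 - 1089) + 3763854 = -1081 + 3763854 = 3762773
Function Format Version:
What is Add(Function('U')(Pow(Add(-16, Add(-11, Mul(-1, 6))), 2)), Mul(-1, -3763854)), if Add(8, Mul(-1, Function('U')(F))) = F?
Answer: 3762773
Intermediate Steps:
Function('U')(F) = Add(8, Mul(-1, F))
Add(Function('U')(Pow(Add(-16, Add(-11, Mul(-1, 6))), 2)), Mul(-1, -3763854)) = Add(Add(8, Mul(-1, Pow(Add(-16, Add(-11, Mul(-1, 6))), 2))), Mul(-1, -3763854)) = Add(Add(8, Mul(-1, Pow(Add(-16, Add(-11, -6)), 2))), 3763854) = Add(Add(8, Mul(-1, Pow(Add(-16, -17), 2))), 3763854) = Add(Add(8, Mul(-1, Pow(-33, 2))), 3763854) = Add(Add(8, Mul(-1, 1089)), 3763854) = Add(Add(8, -1089), 3763854) = Add(-1081, 3763854) = 3762773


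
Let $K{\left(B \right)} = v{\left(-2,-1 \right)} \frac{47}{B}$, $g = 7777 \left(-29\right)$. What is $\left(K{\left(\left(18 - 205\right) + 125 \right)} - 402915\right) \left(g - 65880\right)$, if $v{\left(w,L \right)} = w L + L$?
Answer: $\frac{7279723167901}{62} \approx 1.1741 \cdot 10^{11}$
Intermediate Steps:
$v{\left(w,L \right)} = L + L w$ ($v{\left(w,L \right)} = L w + L = L + L w$)
$g = -225533$
$K{\left(B \right)} = \frac{47}{B}$ ($K{\left(B \right)} = - (1 - 2) \frac{47}{B} = \left(-1\right) \left(-1\right) \frac{47}{B} = 1 \frac{47}{B} = \frac{47}{B}$)
$\left(K{\left(\left(18 - 205\right) + 125 \right)} - 402915\right) \left(g - 65880\right) = \left(\frac{47}{\left(18 - 205\right) + 125} - 402915\right) \left(-225533 - 65880\right) = \left(\frac{47}{-187 + 125} - 402915\right) \left(-291413\right) = \left(\frac{47}{-62} - 402915\right) \left(-291413\right) = \left(47 \left(- \frac{1}{62}\right) - 402915\right) \left(-291413\right) = \left(- \frac{47}{62} - 402915\right) \left(-291413\right) = \left(- \frac{24980777}{62}\right) \left(-291413\right) = \frac{7279723167901}{62}$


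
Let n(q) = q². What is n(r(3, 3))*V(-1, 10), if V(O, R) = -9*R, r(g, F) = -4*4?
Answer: -23040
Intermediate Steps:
r(g, F) = -16
n(r(3, 3))*V(-1, 10) = (-16)²*(-9*10) = 256*(-90) = -23040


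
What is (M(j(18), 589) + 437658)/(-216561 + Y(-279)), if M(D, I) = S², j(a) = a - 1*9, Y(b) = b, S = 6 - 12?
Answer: -72949/36140 ≈ -2.0185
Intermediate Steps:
S = -6
j(a) = -9 + a (j(a) = a - 9 = -9 + a)
M(D, I) = 36 (M(D, I) = (-6)² = 36)
(M(j(18), 589) + 437658)/(-216561 + Y(-279)) = (36 + 437658)/(-216561 - 279) = 437694/(-216840) = 437694*(-1/216840) = -72949/36140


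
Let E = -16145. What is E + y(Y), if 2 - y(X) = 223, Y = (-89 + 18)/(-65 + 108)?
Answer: -16366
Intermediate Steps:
Y = -71/43 ≈ -1.6512
y(X) = -221 (y(X) = 2 - 1*223 = 2 - 223 = -221)
E + y(Y) = -16145 - 221 = -16366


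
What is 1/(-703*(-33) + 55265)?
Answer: 1/78464 ≈ 1.2745e-5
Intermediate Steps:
1/(-703*(-33) + 55265) = 1/(23199 + 55265) = 1/78464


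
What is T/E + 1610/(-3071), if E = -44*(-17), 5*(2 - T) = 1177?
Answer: -9605257/11485540 ≈ -0.83629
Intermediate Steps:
T = -1167/5 (T = 2 - 1/5*1177 = 2 - 1177/5 = -1167/5 ≈ -233.40)
E = 748
T/E + 1610/(-3071) = -1167/5/748 + 1610/(-3071) = -1167/5*1/748 + 1610*(-1/3071) = -1167/3740 - 1610/3071 = -9605257/11485540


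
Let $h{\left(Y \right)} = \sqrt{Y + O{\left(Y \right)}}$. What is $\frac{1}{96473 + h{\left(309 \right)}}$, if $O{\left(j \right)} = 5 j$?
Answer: $\frac{96473}{9307037875} - \frac{3 \sqrt{206}}{9307037875} \approx 1.0361 \cdot 10^{-5}$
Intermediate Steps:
$h{\left(Y \right)} = \sqrt{6} \sqrt{Y}$ ($h{\left(Y \right)} = \sqrt{Y + 5 Y} = \sqrt{6 Y} = \sqrt{6} \sqrt{Y}$)
$\frac{1}{96473 + h{\left(309 \right)}} = \frac{1}{96473 + \sqrt{6} \sqrt{309}} = \frac{1}{96473 + 3 \sqrt{206}}$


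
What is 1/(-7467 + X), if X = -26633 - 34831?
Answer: -1/68931 ≈ -1.4507e-5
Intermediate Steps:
X = -61464
1/(-7467 + X) = 1/(-7467 - 61464) = 1/(-68931) = -1/68931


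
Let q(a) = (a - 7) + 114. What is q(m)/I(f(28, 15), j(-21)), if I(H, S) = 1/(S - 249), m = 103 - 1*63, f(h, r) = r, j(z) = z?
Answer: -39690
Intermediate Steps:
m = 40 (m = 103 - 63 = 40)
I(H, S) = 1/(-249 + S)
q(a) = 107 + a (q(a) = (-7 + a) + 114 = 107 + a)
q(m)/I(f(28, 15), j(-21)) = (107 + 40)/(1/(-249 - 21)) = 147/(1/(-270)) = 147/(-1/270) = 147*(-270) = -39690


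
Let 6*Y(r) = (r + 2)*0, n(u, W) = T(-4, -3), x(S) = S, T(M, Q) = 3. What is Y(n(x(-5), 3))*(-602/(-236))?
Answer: 0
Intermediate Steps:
n(u, W) = 3
Y(r) = 0 (Y(r) = ((r + 2)*0)/6 = ((2 + r)*0)/6 = (⅙)*0 = 0)
Y(n(x(-5), 3))*(-602/(-236)) = 0*(-602/(-236)) = 0*(-602*(-1/236)) = 0*(301/118) = 0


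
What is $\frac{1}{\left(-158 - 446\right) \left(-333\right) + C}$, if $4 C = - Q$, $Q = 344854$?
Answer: $\frac{2}{229837} \approx 8.7018 \cdot 10^{-6}$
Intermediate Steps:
$C = - \frac{172427}{2}$ ($C = \frac{\left(-1\right) 344854}{4} = \frac{1}{4} \left(-344854\right) = - \frac{172427}{2} \approx -86214.0$)
$\frac{1}{\left(-158 - 446\right) \left(-333\right) + C} = \frac{1}{\left(-158 - 446\right) \left(-333\right) - \frac{172427}{2}} = \frac{1}{\left(-604\right) \left(-333\right) - \frac{172427}{2}} = \frac{1}{201132 - \frac{172427}{2}} = \frac{1}{\frac{229837}{2}} = \frac{2}{229837}$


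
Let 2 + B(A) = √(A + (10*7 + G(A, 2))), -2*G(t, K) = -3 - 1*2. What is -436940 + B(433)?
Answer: -436942 + √2022/2 ≈ -4.3692e+5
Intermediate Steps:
G(t, K) = 5/2 (G(t, K) = -(-3 - 1*2)/2 = -(-3 - 2)/2 = -½*(-5) = 5/2)
B(A) = -2 + √(145/2 + A) (B(A) = -2 + √(A + (10*7 + 5/2)) = -2 + √(A + (70 + 5/2)) = -2 + √(A + 145/2) = -2 + √(145/2 + A))
-436940 + B(433) = -436940 + (-2 + √(290 + 4*433)/2) = -436940 + (-2 + √(290 + 1732)/2) = -436940 + (-2 + √2022/2) = -436942 + √2022/2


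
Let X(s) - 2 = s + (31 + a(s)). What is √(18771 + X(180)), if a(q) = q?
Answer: 2*√4791 ≈ 138.43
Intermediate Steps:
X(s) = 33 + 2*s (X(s) = 2 + (s + (31 + s)) = 2 + (31 + 2*s) = 33 + 2*s)
√(18771 + X(180)) = √(18771 + (33 + 2*180)) = √(18771 + (33 + 360)) = √(18771 + 393) = √19164 = 2*√4791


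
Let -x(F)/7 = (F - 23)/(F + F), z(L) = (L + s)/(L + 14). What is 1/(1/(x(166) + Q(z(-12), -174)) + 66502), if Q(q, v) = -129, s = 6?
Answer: 43829/2914715826 ≈ 1.5037e-5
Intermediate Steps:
z(L) = (6 + L)/(14 + L) (z(L) = (L + 6)/(L + 14) = (6 + L)/(14 + L))
x(F) = -7*(-23 + F)/(2*F) (x(F) = -7*(F - 23)/(F + F) = -7*(-23 + F)/(2*F))
1/(1/(x(166) + Q(z(-12), -174)) + 66502) = 1/(1/((7/2)*(23 - 1*166)/166 - 129) + 66502) = 1/(1/((7/2)*(1/166)*(23 - 166) - 129) + 66502) = 1/(1/((7/2)*(1/166)*(-143) - 129) + 66502) = 1/(1/(-1001/332 - 129) + 66502) = 1/(1/(-43829/332) + 66502) = 1/(-332/43829 + 66502) = 1/(2914715826/43829) = 43829/2914715826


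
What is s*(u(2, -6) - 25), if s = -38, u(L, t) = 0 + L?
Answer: 874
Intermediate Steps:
u(L, t) = L
s*(u(2, -6) - 25) = -38*(2 - 25) = -38*(-23) = 874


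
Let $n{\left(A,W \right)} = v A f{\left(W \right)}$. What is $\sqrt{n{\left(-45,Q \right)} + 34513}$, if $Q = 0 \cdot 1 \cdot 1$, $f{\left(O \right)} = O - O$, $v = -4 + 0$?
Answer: $\sqrt{34513} \approx 185.78$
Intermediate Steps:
$v = -4$
$f{\left(O \right)} = 0$
$Q = 0$ ($Q = 0 \cdot 1 = 0$)
$n{\left(A,W \right)} = 0$ ($n{\left(A,W \right)} = - 4 A 0 = 0$)
$\sqrt{n{\left(-45,Q \right)} + 34513} = \sqrt{0 + 34513} = \sqrt{34513}$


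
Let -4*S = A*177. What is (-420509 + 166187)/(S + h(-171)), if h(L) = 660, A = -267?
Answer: -339096/16633 ≈ -20.387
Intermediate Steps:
S = 47259/4 (S = -(-267)*177/4 = -1/4*(-47259) = 47259/4 ≈ 11815.)
(-420509 + 166187)/(S + h(-171)) = (-420509 + 166187)/(47259/4 + 660) = -254322/49899/4 = -254322*4/49899 = -339096/16633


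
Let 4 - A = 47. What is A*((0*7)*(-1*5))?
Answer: 0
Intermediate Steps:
A = -43 (A = 4 - 1*47 = 4 - 47 = -43)
A*((0*7)*(-1*5)) = -43*0*7*(-1*5) = -0*(-5) = -43*0 = 0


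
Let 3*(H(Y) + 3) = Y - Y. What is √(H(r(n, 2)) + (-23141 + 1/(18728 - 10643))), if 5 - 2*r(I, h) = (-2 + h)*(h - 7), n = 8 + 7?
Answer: I*√30874674435/1155 ≈ 152.13*I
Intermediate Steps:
n = 15
r(I, h) = 5/2 - (-7 + h)*(-2 + h)/2 (r(I, h) = 5/2 - (-2 + h)*(h - 7)/2 = 5/2 - (-2 + h)*(-7 + h)/2 = 5/2 - (-7 + h)*(-2 + h)/2)
H(Y) = -3 (H(Y) = -3 + (Y - Y)/3 = -3 + (⅓)*0 = -3 + 0 = -3)
√(H(r(n, 2)) + (-23141 + 1/(18728 - 10643))) = √(-3 + (-23141 + 1/(18728 - 10643))) = √(-3 + (-23141 + 1/8085)) = √(-3 - 187094984/8085) = √(-187119239/8085) = I*√30874674435/1155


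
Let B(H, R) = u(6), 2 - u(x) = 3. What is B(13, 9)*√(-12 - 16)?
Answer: -2*I*√7 ≈ -5.2915*I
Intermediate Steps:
u(x) = -1 (u(x) = 2 - 1*3 = 2 - 3 = -1)
B(H, R) = -1
B(13, 9)*√(-12 - 16) = -√(-12 - 16) = -√(-28) = -2*I*√7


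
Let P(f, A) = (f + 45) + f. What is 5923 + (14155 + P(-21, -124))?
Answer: 20081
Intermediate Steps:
P(f, A) = 45 + 2*f (P(f, A) = (45 + f) + f = 45 + 2*f)
5923 + (14155 + P(-21, -124)) = 5923 + (14155 + (45 + 2*(-21))) = 5923 + (14155 + (45 - 42)) = 5923 + (14155 + 3) = 5923 + 14158 = 20081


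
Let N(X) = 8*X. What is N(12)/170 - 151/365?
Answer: 937/6205 ≈ 0.15101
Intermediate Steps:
N(12)/170 - 151/365 = (8*12)/170 - 151/365 = 96*(1/170) - 151*1/365 = 48/85 - 151/365 = 937/6205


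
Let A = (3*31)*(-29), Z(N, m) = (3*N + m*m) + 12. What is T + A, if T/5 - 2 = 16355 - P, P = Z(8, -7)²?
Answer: 42963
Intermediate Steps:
Z(N, m) = 12 + m² + 3*N (Z(N, m) = (3*N + m²) + 12 = (m² + 3*N) + 12 = 12 + m² + 3*N)
P = 7225 (P = (12 + (-7)² + 3*8)² = (12 + 49 + 24)² = 85² = 7225)
A = -2697 (A = 93*(-29) = -2697)
T = 45660 (T = 10 + 5*(16355 - 1*7225) = 10 + 5*(16355 - 7225) = 10 + 5*9130 = 10 + 45650 = 45660)
T + A = 45660 - 2697 = 42963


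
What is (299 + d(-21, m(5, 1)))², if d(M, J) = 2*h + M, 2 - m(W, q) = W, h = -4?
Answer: 72900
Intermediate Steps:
m(W, q) = 2 - W
d(M, J) = -8 + M (d(M, J) = 2*(-4) + M = -8 + M)
(299 + d(-21, m(5, 1)))² = (299 + (-8 - 21))² = (299 - 29)² = 270² = 72900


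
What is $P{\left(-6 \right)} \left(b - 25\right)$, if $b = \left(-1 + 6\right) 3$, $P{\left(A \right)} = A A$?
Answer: $-360$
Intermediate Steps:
$P{\left(A \right)} = A^{2}$
$b = 15$ ($b = 5 \cdot 3 = 15$)
$P{\left(-6 \right)} \left(b - 25\right) = \left(-6\right)^{2} \left(15 - 25\right) = 36 \left(-10\right) = -360$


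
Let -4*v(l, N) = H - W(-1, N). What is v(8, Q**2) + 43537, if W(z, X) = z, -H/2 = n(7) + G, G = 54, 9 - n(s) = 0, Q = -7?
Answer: 174273/4 ≈ 43568.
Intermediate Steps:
n(s) = 9 (n(s) = 9 - 1*0 = 9 + 0 = 9)
H = -126 (H = -2*(9 + 54) = -2*63 = -126)
v(l, N) = 125/4 (v(l, N) = -(-126 - 1*(-1))/4 = -(-126 + 1)/4 = -1/4*(-125) = 125/4)
v(8, Q**2) + 43537 = 125/4 + 43537 = 174273/4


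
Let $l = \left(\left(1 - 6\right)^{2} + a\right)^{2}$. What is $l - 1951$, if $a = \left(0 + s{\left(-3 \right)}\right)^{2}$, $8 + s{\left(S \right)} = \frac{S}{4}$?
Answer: $\frac{2141169}{256} \approx 8363.9$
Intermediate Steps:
$s{\left(S \right)} = -8 + \frac{S}{4}$
$a = \frac{1225}{16}$ ($a = \left(0 + \left(-8 + \frac{1}{4} \left(-3\right)\right)\right)^{2} = \left(0 - \frac{35}{4}\right)^{2} = \left(- \frac{35}{4}\right)^{2} = \frac{1225}{16} \approx 76.563$)
$l = \frac{2640625}{256}$ ($l = \left(\left(1 - 6\right)^{2} + \frac{1225}{16}\right)^{2} = \left(\left(-5\right)^{2} + \frac{1225}{16}\right)^{2} = \left(25 + \frac{1225}{16}\right)^{2} = \left(\frac{1625}{16}\right)^{2} = \frac{2640625}{256} \approx 10315.0$)
$l - 1951 = \frac{2640625}{256} - 1951 = \frac{2141169}{256}$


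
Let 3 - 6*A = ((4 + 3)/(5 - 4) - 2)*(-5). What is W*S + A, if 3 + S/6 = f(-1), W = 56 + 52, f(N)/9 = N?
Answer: -23314/3 ≈ -7771.3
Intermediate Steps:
f(N) = 9*N
W = 108
A = 14/3 (A = ½ - ((4 + 3)/(5 - 4) - 2)*(-5)/6 = ½ - (7/1 - 2)*(-5)/6 = ½ - (7*1 - 2)*(-5)/6 = ½ - (7 - 2)*(-5)/6 = ½ - 5*(-5)/6 = ½ - ⅙*(-25) = ½ + 25/6 = 14/3 ≈ 4.6667)
S = -72 (S = -18 + 6*(9*(-1)) = -18 + 6*(-9) = -18 - 54 = -72)
W*S + A = 108*(-72) + 14/3 = -7776 + 14/3 = -23314/3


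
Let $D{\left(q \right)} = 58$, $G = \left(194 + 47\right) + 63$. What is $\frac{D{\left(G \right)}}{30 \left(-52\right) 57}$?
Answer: $- \frac{29}{44460} \approx -0.00065227$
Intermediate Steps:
$G = 304$ ($G = 241 + 63 = 304$)
$\frac{D{\left(G \right)}}{30 \left(-52\right) 57} = \frac{58}{30 \left(-52\right) 57} = \frac{58}{\left(-1560\right) 57} = \frac{58}{-88920} = 58 \left(- \frac{1}{88920}\right) = - \frac{29}{44460}$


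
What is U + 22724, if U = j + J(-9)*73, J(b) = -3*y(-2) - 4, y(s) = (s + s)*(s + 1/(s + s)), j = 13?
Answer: 20474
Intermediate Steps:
y(s) = 2*s*(s + 1/(2*s)) (y(s) = (2*s)*(s + 1/(2*s)) = 2*s*(s + 1/(2*s)))
J(b) = -31 (J(b) = -3*(1 + 2*(-2)²) - 4 = -3*(1 + 2*4) - 4 = -3*(1 + 8) - 4 = -3*9 - 4 = -27 - 4 = -31)
U = -2250 (U = 13 - 31*73 = 13 - 2263 = -2250)
U + 22724 = -2250 + 22724 = 20474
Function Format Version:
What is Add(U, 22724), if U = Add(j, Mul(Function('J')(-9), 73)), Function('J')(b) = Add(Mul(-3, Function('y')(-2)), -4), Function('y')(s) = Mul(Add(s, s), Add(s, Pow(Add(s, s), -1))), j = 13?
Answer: 20474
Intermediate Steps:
Function('y')(s) = Mul(2, s, Add(s, Mul(Rational(1, 2), Pow(s, -1)))) (Function('y')(s) = Mul(Mul(2, s), Add(s, Pow(Mul(2, s), -1))) = Mul(Mul(2, s), Add(s, Mul(Rational(1, 2), Pow(s, -1)))) = Mul(2, s, Add(s, Mul(Rational(1, 2), Pow(s, -1)))))
Function('J')(b) = -31 (Function('J')(b) = Add(Mul(-3, Add(1, Mul(2, Pow(-2, 2)))), -4) = Add(Mul(-3, Add(1, Mul(2, 4))), -4) = Add(Mul(-3, Add(1, 8)), -4) = Add(Mul(-3, 9), -4) = Add(-27, -4) = -31)
U = -2250 (U = Add(13, Mul(-31, 73)) = Add(13, -2263) = -2250)
Add(U, 22724) = Add(-2250, 22724) = 20474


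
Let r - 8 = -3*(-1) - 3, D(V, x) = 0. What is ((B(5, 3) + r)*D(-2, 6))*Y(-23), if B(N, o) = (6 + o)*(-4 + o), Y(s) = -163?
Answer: 0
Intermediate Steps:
B(N, o) = (-4 + o)*(6 + o)
r = 8 (r = 8 + (-3*(-1) - 3) = 8 + (3 - 3) = 8 + 0 = 8)
((B(5, 3) + r)*D(-2, 6))*Y(-23) = (((-24 + 3² + 2*3) + 8)*0)*(-163) = (((-24 + 9 + 6) + 8)*0)*(-163) = ((-9 + 8)*0)*(-163) = -1*0*(-163) = 0*(-163) = 0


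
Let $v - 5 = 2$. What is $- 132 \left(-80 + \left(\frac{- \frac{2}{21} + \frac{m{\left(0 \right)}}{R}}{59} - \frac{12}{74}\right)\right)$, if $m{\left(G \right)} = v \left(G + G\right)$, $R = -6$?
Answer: $\frac{161697712}{15281} \approx 10582.0$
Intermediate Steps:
$v = 7$ ($v = 5 + 2 = 7$)
$m{\left(G \right)} = 14 G$ ($m{\left(G \right)} = 7 \left(G + G\right) = 7 \cdot 2 G = 14 G$)
$- 132 \left(-80 + \left(\frac{- \frac{2}{21} + \frac{m{\left(0 \right)}}{R}}{59} - \frac{12}{74}\right)\right) = - 132 \left(-80 - \left(\frac{6}{37} - \frac{- \frac{2}{21} + \frac{14 \cdot 0}{-6}}{59}\right)\right) = - 132 \left(-80 - \left(\frac{6}{37} - \left(\left(-2\right) \frac{1}{21} + 0 \left(- \frac{1}{6}\right)\right) \frac{1}{59}\right)\right) = - 132 \left(-80 - \left(\frac{6}{37} - \left(- \frac{2}{21} + 0\right) \frac{1}{59}\right)\right) = - 132 \left(-80 - \frac{7508}{45843}\right) = \left(-132\right) \left(- \frac{3674948}{45843}\right) = \frac{161697712}{15281}$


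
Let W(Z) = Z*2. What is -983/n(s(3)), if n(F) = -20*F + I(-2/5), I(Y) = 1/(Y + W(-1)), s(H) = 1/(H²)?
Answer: 35388/95 ≈ 372.51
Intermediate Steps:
W(Z) = 2*Z
s(H) = H⁻²
I(Y) = 1/(-2 + Y) (I(Y) = 1/(Y + 2*(-1)) = 1/(Y - 2) = 1/(-2 + Y))
n(F) = -5/12 - 20*F (n(F) = -20*F + 1/(-2 - 2/5) = -20*F + 1/(-2 - 2*⅕) = -20*F + 1/(-2 - ⅖) = -20*F + 1/(-12/5) = -20*F - 5/12 = -5/12 - 20*F)
-983/n(s(3)) = -983/(-5/12 - 20/3²) = -983/(-5/12 - 20*⅑) = -983/(-5/12 - 20/9) = -983/(-95/36) = -983*(-36/95) = 35388/95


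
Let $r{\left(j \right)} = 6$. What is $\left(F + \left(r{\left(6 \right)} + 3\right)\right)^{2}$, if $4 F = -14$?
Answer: $\frac{121}{4} \approx 30.25$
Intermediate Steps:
$F = - \frac{7}{2}$ ($F = \frac{1}{4} \left(-14\right) = - \frac{7}{2} \approx -3.5$)
$\left(F + \left(r{\left(6 \right)} + 3\right)\right)^{2} = \left(- \frac{7}{2} + \left(6 + 3\right)\right)^{2} = \left(- \frac{7}{2} + 9\right)^{2} = \left(\frac{11}{2}\right)^{2} = \frac{121}{4}$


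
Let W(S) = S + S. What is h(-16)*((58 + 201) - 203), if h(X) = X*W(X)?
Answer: 28672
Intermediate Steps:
W(S) = 2*S
h(X) = 2*X² (h(X) = X*(2*X) = 2*X²)
h(-16)*((58 + 201) - 203) = (2*(-16)²)*((58 + 201) - 203) = (2*256)*(259 - 203) = 512*56 = 28672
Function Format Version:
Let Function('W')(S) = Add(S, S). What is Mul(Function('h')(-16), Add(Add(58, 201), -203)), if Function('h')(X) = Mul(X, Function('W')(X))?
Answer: 28672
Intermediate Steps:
Function('W')(S) = Mul(2, S)
Function('h')(X) = Mul(2, Pow(X, 2)) (Function('h')(X) = Mul(X, Mul(2, X)) = Mul(2, Pow(X, 2)))
Mul(Function('h')(-16), Add(Add(58, 201), -203)) = Mul(Mul(2, Pow(-16, 2)), Add(Add(58, 201), -203)) = Mul(Mul(2, 256), Add(259, -203)) = Mul(512, 56) = 28672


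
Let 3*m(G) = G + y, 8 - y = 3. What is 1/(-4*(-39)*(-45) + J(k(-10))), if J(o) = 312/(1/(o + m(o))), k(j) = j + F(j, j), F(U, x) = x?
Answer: -1/14820 ≈ -6.7476e-5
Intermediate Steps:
y = 5 (y = 8 - 1*3 = 8 - 3 = 5)
m(G) = 5/3 + G/3 (m(G) = (G + 5)/3 = (5 + G)/3 = 5/3 + G/3)
k(j) = 2*j (k(j) = j + j = 2*j)
J(o) = 520 + 416*o (J(o) = 312/(1/(o + (5/3 + o/3))) = 312/(1/(5/3 + 4*o/3)) = 312*(5/3 + 4*o/3) = 520 + 416*o)
1/(-4*(-39)*(-45) + J(k(-10))) = 1/(-4*(-39)*(-45) + (520 + 416*(2*(-10)))) = 1/(156*(-45) + (520 + 416*(-20))) = 1/(-7020 + (520 - 8320)) = 1/(-7020 - 7800) = 1/(-14820) = -1/14820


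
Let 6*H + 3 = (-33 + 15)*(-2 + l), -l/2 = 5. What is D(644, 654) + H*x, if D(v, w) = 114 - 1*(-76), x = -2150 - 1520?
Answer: -130095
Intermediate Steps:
l = -10 (l = -2*5 = -10)
x = -3670
D(v, w) = 190 (D(v, w) = 114 + 76 = 190)
H = 71/2 (H = -½ + ((-33 + 15)*(-2 - 10))/6 = -½ + (-18*(-12))/6 = -½ + (⅙)*216 = -½ + 36 = 71/2 ≈ 35.500)
D(644, 654) + H*x = 190 + (71/2)*(-3670) = 190 - 130285 = -130095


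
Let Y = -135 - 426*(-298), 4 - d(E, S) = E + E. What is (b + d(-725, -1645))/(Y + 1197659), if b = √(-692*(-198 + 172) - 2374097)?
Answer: 727/662236 + I*√2356105/1324472 ≈ 0.0010978 + 0.0011589*I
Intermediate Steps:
d(E, S) = 4 - 2*E (d(E, S) = 4 - (E + E) = 4 - 2*E)
b = I*√2356105 (b = √(-692*(-26) - 2374097) = √(17992 - 2374097) = √(-2356105) = I*√2356105 ≈ 1535.0*I)
Y = 126813 (Y = -135 + 126948 = 126813)
(b + d(-725, -1645))/(Y + 1197659) = (I*√2356105 + (4 - 2*(-725)))/(126813 + 1197659) = (I*√2356105 + (4 + 1450))/1324472 = (I*√2356105 + 1454)*(1/1324472) = (1454 + I*√2356105)*(1/1324472) = 727/662236 + I*√2356105/1324472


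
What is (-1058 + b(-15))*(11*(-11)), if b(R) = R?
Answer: 129833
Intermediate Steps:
(-1058 + b(-15))*(11*(-11)) = (-1058 - 15)*(11*(-11)) = -1073*(-121) = 129833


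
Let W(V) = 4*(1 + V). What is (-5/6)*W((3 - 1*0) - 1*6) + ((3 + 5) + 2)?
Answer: 50/3 ≈ 16.667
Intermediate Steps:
W(V) = 4 + 4*V
(-5/6)*W((3 - 1*0) - 1*6) + ((3 + 5) + 2) = (-5/6)*(4 + 4*((3 - 1*0) - 1*6)) + ((3 + 5) + 2) = (-5*⅙)*(4 + 4*((3 + 0) - 6)) + (8 + 2) = -5*(4 + 4*(3 - 6))/6 + 10 = -5*(4 + 4*(-3))/6 + 10 = -5*(4 - 12)/6 + 10 = -⅚*(-8) + 10 = 20/3 + 10 = 50/3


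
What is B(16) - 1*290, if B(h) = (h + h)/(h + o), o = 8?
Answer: -866/3 ≈ -288.67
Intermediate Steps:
B(h) = 2*h/(8 + h) (B(h) = (h + h)/(h + 8) = (2*h)/(8 + h) = 2*h/(8 + h))
B(16) - 1*290 = 2*16/(8 + 16) - 1*290 = 2*16/24 - 290 = 2*16*(1/24) - 290 = 4/3 - 290 = -866/3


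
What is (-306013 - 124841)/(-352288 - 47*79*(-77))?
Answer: 143618/22129 ≈ 6.4900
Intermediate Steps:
(-306013 - 124841)/(-352288 - 47*79*(-77)) = -430854/(-352288 - 3713*(-77)) = -430854/(-352288 + 285901) = -430854/(-66387) = -430854*(-1/66387) = 143618/22129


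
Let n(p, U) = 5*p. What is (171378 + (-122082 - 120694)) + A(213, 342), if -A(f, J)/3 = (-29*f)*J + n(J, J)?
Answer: 6261074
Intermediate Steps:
A(f, J) = -15*J + 87*J*f (A(f, J) = -3*((-29*f)*J + 5*J) = -3*(-29*J*f + 5*J) = -3*(5*J - 29*J*f) = -15*J + 87*J*f)
(171378 + (-122082 - 120694)) + A(213, 342) = (171378 + (-122082 - 120694)) + 3*342*(-5 + 29*213) = (171378 - 242776) + 3*342*(-5 + 6177) = -71398 + 3*342*6172 = -71398 + 6332472 = 6261074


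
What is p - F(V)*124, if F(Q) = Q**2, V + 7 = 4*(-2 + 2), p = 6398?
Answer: 322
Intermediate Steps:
V = -7 (V = -7 + 4*(-2 + 2) = -7 + 4*0 = -7 + 0 = -7)
p - F(V)*124 = 6398 - (-7)**2*124 = 6398 - 49*124 = 6398 - 1*6076 = 6398 - 6076 = 322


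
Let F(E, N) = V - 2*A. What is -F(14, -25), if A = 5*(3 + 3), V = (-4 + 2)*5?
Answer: 70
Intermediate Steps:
V = -10 (V = -2*5 = -10)
A = 30 (A = 5*6 = 30)
F(E, N) = -70 (F(E, N) = -10 - 2*30 = -10 - 60 = -70)
-F(14, -25) = -1*(-70) = 70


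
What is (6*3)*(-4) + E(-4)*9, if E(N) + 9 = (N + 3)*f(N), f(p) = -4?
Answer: -117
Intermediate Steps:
E(N) = -21 - 4*N (E(N) = -9 + (N + 3)*(-4) = -9 + (3 + N)*(-4) = -9 + (-12 - 4*N) = -21 - 4*N)
(6*3)*(-4) + E(-4)*9 = (6*3)*(-4) + (-21 - 4*(-4))*9 = 18*(-4) + (-21 + 16)*9 = -72 - 5*9 = -72 - 45 = -117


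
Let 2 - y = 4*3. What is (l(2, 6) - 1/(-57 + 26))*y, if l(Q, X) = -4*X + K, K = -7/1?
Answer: 9600/31 ≈ 309.68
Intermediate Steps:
K = -7 (K = -7*1 = -7)
l(Q, X) = -7 - 4*X (l(Q, X) = -4*X - 7 = -7 - 4*X)
y = -10 (y = 2 - 4*3 = 2 - 1*12 = 2 - 12 = -10)
(l(2, 6) - 1/(-57 + 26))*y = ((-7 - 4*6) - 1/(-57 + 26))*(-10) = ((-7 - 24) - 1/(-31))*(-10) = (-31 - 1*(-1/31))*(-10) = (-31 + 1/31)*(-10) = -960/31*(-10) = 9600/31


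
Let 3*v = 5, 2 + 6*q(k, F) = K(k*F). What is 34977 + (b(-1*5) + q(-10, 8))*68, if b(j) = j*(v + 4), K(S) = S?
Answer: 32121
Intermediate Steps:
q(k, F) = -1/3 + F*k/6 (q(k, F) = -1/3 + (k*F)/6 = -1/3 + (F*k)/6 = -1/3 + F*k/6)
v = 5/3 (v = (1/3)*5 = 5/3 ≈ 1.6667)
b(j) = 17*j/3 (b(j) = j*(5/3 + 4) = j*(17/3) = 17*j/3)
34977 + (b(-1*5) + q(-10, 8))*68 = 34977 + (17*(-1*5)/3 + (-1/3 + (1/6)*8*(-10)))*68 = 34977 + ((17/3)*(-5) + (-1/3 - 40/3))*68 = 34977 + (-85/3 - 41/3)*68 = 34977 - 42*68 = 34977 - 2856 = 32121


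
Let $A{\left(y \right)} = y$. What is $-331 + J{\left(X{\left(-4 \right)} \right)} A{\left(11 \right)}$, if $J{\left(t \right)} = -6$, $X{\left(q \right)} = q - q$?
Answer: $-397$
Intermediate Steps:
$X{\left(q \right)} = 0$
$-331 + J{\left(X{\left(-4 \right)} \right)} A{\left(11 \right)} = -331 - 66 = -397$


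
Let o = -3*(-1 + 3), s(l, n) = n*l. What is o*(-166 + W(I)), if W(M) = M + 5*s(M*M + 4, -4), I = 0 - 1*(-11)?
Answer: 15930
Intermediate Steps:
s(l, n) = l*n
I = 11 (I = 0 + 11 = 11)
W(M) = -80 + M - 20*M² (W(M) = M + 5*((M*M + 4)*(-4)) = M + 5*((M² + 4)*(-4)) = M + 5*((4 + M²)*(-4)) = M + 5*(-16 - 4*M²) = M + (-80 - 20*M²) = -80 + M - 20*M²)
o = -6 (o = -3*2 = -6)
o*(-166 + W(I)) = -6*(-166 + (-80 + 11 - 20*11²)) = -6*(-166 + (-80 + 11 - 20*121)) = -6*(-166 + (-80 + 11 - 2420)) = -6*(-166 - 2489) = -6*(-2655) = 15930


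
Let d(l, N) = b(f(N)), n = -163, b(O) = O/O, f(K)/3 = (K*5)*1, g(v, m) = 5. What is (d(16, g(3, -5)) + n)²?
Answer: 26244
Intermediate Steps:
f(K) = 15*K (f(K) = 3*((K*5)*1) = 3*((5*K)*1) = 3*(5*K) = 15*K)
b(O) = 1
d(l, N) = 1
(d(16, g(3, -5)) + n)² = (1 - 163)² = (-162)² = 26244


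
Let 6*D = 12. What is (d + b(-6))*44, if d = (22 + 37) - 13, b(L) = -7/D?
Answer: 1870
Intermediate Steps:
D = 2 (D = (1/6)*12 = 2)
b(L) = -7/2
d = 46 (d = 59 - 13 = 46)
(d + b(-6))*44 = (46 - 7/2)*44 = (85/2)*44 = 1870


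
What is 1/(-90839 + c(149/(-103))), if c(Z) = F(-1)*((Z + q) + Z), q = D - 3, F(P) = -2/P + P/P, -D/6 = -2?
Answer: -103/9354530 ≈ -1.1011e-5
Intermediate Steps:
D = 12 (D = -6*(-2) = 12)
F(P) = 1 - 2/P (F(P) = -2/P + 1 = 1 - 2/P)
q = 9 (q = 12 - 3 = 9)
c(Z) = 27 + 6*Z (c(Z) = ((-2 - 1)/(-1))*((Z + 9) + Z) = (-1*(-3))*((9 + Z) + Z) = 3*(9 + 2*Z) = 27 + 6*Z)
1/(-90839 + c(149/(-103))) = 1/(-90839 + (27 + 6*(149/(-103)))) = 1/(-90839 + (27 + 6*(149*(-1/103)))) = 1/(-90839 + (27 + 6*(-149/103))) = 1/(-90839 + (27 - 894/103)) = 1/(-90839 + 1887/103) = 1/(-9354530/103) = -103/9354530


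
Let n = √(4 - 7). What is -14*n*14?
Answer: -196*I*√3 ≈ -339.48*I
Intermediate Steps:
n = I*√3 (n = √(-3) = I*√3 ≈ 1.732*I)
-14*n*14 = -14*I*√3*14 = -196*I*√3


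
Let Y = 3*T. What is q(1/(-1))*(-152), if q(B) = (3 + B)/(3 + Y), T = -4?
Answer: 304/9 ≈ 33.778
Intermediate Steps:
Y = -12 (Y = 3*(-4) = -12)
q(B) = -1/3 - B/9 (q(B) = (3 + B)/(3 - 12) = (3 + B)/(-9) = (3 + B)*(-1/9) = -1/3 - B/9)
q(1/(-1))*(-152) = (-1/3 - 1/9/(-1))*(-152) = (-1/3 - 1/9*(-1))*(-152) = (-1/3 + 1/9)*(-152) = -2/9*(-152) = 304/9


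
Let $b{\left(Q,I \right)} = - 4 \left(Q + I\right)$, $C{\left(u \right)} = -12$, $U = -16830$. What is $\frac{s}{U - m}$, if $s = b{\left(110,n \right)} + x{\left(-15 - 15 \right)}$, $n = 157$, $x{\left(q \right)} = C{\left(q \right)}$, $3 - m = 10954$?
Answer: $\frac{1080}{5879} \approx 0.1837$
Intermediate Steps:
$m = -10951$ ($m = 3 - 10954 = -10951$)
$x{\left(q \right)} = -12$
$b{\left(Q,I \right)} = - 4 I - 4 Q$ ($b{\left(Q,I \right)} = - 4 \left(I + Q\right) = - 4 I - 4 Q$)
$s = -1080$ ($s = \left(\left(-4\right) 157 - 440\right) - 12 = \left(-628 - 440\right) - 12 = -1068 - 12 = -1080$)
$\frac{s}{U - m} = - \frac{1080}{-16830 - -10951} = - \frac{1080}{-16830 + 10951} = - \frac{1080}{-5879} = \left(-1080\right) \left(- \frac{1}{5879}\right) = \frac{1080}{5879}$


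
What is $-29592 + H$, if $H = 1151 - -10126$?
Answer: $-18315$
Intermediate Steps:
$H = 11277$ ($H = 1151 + 10126 = 11277$)
$-29592 + H = -29592 + 11277 = -18315$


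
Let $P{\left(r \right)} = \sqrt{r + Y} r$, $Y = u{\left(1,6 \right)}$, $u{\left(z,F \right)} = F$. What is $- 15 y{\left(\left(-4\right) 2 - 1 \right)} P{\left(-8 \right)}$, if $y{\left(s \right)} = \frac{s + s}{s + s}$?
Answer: $120 i \sqrt{2} \approx 169.71 i$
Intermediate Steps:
$Y = 6$
$y{\left(s \right)} = 1$ ($y{\left(s \right)} = \frac{2 s}{2 s} = 2 s \frac{1}{2 s} = 1$)
$P{\left(r \right)} = r \sqrt{6 + r}$ ($P{\left(r \right)} = \sqrt{r + 6} r = \sqrt{6 + r} r = r \sqrt{6 + r}$)
$- 15 y{\left(\left(-4\right) 2 - 1 \right)} P{\left(-8 \right)} = \left(-15\right) 1 \left(- 8 \sqrt{6 - 8}\right) = - 15 \left(- 8 \sqrt{-2}\right) = - 15 \left(- 8 i \sqrt{2}\right) = 120 i \sqrt{2}$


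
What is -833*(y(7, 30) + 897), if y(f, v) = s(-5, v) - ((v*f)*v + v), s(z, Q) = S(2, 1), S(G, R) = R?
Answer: 4524856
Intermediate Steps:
s(z, Q) = 1
y(f, v) = 1 - v - f*v² (y(f, v) = 1 - ((v*f)*v + v) = 1 - ((f*v)*v + v) = 1 - (f*v² + v) = 1 - (v + f*v²) = 1 + (-v - f*v²) = 1 - v - f*v²)
-833*(y(7, 30) + 897) = -833*((1 - 1*30 - 1*7*30²) + 897) = -833*((1 - 30 - 1*7*900) + 897) = -833*((1 - 30 - 6300) + 897) = -833*(-6329 + 897) = -833*(-5432) = 4524856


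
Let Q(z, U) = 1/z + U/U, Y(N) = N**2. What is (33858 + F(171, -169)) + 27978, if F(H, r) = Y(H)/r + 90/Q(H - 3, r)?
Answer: 10436163/169 ≈ 61752.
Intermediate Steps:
Q(z, U) = 1 + 1/z (Q(z, U) = 1/z + 1 = 1 + 1/z)
F(H, r) = H**2/r + 90*(-3 + H)/(-2 + H) (F(H, r) = H**2/r + 90/(((1 + (H - 3))/(H - 3))) = H**2/r + 90/(((1 + (-3 + H))/(-3 + H))) = H**2/r + 90/(((-2 + H)/(-3 + H))) = H**2/r + 90*((-3 + H)/(-2 + H)) = H**2/r + 90*(-3 + H)/(-2 + H))
(33858 + F(171, -169)) + 27978 = (33858 + (171**2*(-2 + 171) + 90*(-169)*(-3 + 171))/((-169)*(-2 + 171))) + 27978 = (33858 - 1/169*(29241*169 + 90*(-169)*168)/169) + 27978 = (33858 - 1/169*1/169*(4941729 - 2555280)) + 27978 = (33858 - 1/169*1/169*2386449) + 27978 = (33858 - 14121/169) + 27978 = 5707881/169 + 27978 = 10436163/169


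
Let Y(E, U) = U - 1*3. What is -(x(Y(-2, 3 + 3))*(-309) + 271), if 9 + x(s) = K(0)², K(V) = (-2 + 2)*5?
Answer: -3052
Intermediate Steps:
K(V) = 0 (K(V) = 0*5 = 0)
Y(E, U) = -3 + U (Y(E, U) = U - 3 = -3 + U)
x(s) = -9 (x(s) = -9 + 0² = -9 + 0 = -9)
-(x(Y(-2, 3 + 3))*(-309) + 271) = -(-9*(-309) + 271) = -(2781 + 271) = -1*3052 = -3052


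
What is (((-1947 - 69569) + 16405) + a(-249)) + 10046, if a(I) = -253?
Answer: -45318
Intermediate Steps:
(((-1947 - 69569) + 16405) + a(-249)) + 10046 = (((-1947 - 69569) + 16405) - 253) + 10046 = ((-71516 + 16405) - 253) + 10046 = (-55111 - 253) + 10046 = -55364 + 10046 = -45318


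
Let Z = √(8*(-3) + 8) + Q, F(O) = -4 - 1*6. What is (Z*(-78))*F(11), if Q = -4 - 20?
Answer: -18720 + 3120*I ≈ -18720.0 + 3120.0*I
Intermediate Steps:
F(O) = -10 (F(O) = -4 - 6 = -10)
Q = -24
Z = -24 + 4*I (Z = √(8*(-3) + 8) - 24 = √(-24 + 8) - 24 = √(-16) - 24 = 4*I - 24 = -24 + 4*I ≈ -24.0 + 4.0*I)
(Z*(-78))*F(11) = ((-24 + 4*I)*(-78))*(-10) = (1872 - 312*I)*(-10) = -18720 + 3120*I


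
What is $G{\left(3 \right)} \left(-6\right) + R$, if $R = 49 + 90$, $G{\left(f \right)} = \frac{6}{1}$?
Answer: $103$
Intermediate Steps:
$G{\left(f \right)} = 6$ ($G{\left(f \right)} = 6 \cdot 1 = 6$)
$R = 139$
$G{\left(3 \right)} \left(-6\right) + R = 6 \left(-6\right) + 139 = -36 + 139 = 103$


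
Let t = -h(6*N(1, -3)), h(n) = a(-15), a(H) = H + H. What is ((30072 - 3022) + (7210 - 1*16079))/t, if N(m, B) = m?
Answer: 18181/30 ≈ 606.03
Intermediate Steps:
a(H) = 2*H
h(n) = -30 (h(n) = 2*(-15) = -30)
t = 30 (t = -1*(-30) = 30)
((30072 - 3022) + (7210 - 1*16079))/t = ((30072 - 3022) + (7210 - 1*16079))/30 = (27050 + (7210 - 16079))*(1/30) = (27050 - 8869)*(1/30) = 18181*(1/30) = 18181/30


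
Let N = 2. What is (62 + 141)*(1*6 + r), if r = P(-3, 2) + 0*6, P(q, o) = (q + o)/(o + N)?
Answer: 4669/4 ≈ 1167.3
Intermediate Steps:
P(q, o) = (o + q)/(2 + o) (P(q, o) = (q + o)/(o + 2) = (o + q)/(2 + o))
r = -1/4 (r = (2 - 3)/(2 + 2) + 0*6 = -1/4 + 0 = -1/4 ≈ -0.25000)
(62 + 141)*(1*6 + r) = (62 + 141)*(1*6 - 1/4) = 203*(6 - 1/4) = 203*(23/4) = 4669/4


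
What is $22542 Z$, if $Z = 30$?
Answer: $676260$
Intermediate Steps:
$22542 Z = 22542 \cdot 30 = 676260$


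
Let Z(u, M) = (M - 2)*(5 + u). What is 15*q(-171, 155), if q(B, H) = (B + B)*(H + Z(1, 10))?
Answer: -1041390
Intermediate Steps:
Z(u, M) = (-2 + M)*(5 + u)
q(B, H) = 2*B*(48 + H) (q(B, H) = (B + B)*(H + (-10 - 2*1 + 5*10 + 10*1)) = (2*B)*(H + (-10 - 2 + 50 + 10)) = (2*B)*(H + 48) = (2*B)*(48 + H) = 2*B*(48 + H))
15*q(-171, 155) = 15*(2*(-171)*(48 + 155)) = 15*(2*(-171)*203) = 15*(-69426) = -1041390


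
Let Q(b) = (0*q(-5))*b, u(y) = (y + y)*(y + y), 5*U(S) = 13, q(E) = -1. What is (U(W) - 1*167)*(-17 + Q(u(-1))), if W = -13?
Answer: 13974/5 ≈ 2794.8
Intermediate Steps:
U(S) = 13/5 (U(S) = (⅕)*13 = 13/5)
u(y) = 4*y² (u(y) = (2*y)*(2*y) = 4*y²)
Q(b) = 0 (Q(b) = (0*(-1))*b = 0*b = 0)
(U(W) - 1*167)*(-17 + Q(u(-1))) = (13/5 - 1*167)*(-17 + 0) = (13/5 - 167)*(-17) = -822/5*(-17) = 13974/5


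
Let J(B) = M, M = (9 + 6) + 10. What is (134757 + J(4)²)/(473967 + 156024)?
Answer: 135382/629991 ≈ 0.21490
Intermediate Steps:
M = 25 (M = 15 + 10 = 25)
J(B) = 25
(134757 + J(4)²)/(473967 + 156024) = (134757 + 25²)/(473967 + 156024) = (134757 + 625)/629991 = 135382*(1/629991) = 135382/629991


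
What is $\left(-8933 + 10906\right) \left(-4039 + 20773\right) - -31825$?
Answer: $33048007$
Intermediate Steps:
$\left(-8933 + 10906\right) \left(-4039 + 20773\right) - -31825 = 1973 \cdot 16734 + 31825 = 33016182 + 31825 = 33048007$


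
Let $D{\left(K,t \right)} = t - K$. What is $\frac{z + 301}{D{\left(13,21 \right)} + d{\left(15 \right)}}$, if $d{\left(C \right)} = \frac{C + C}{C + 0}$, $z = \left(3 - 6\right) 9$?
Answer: $\frac{137}{5} \approx 27.4$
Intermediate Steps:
$z = -27$ ($z = \left(-3\right) 9 = -27$)
$d{\left(C \right)} = 2$ ($d{\left(C \right)} = \frac{2 C}{C} = 2$)
$\frac{z + 301}{D{\left(13,21 \right)} + d{\left(15 \right)}} = \frac{-27 + 301}{\left(21 - 13\right) + 2} = \frac{274}{\left(21 - 13\right) + 2} = \frac{274}{8 + 2} = \frac{274}{10} = 274 \cdot \frac{1}{10} = \frac{137}{5}$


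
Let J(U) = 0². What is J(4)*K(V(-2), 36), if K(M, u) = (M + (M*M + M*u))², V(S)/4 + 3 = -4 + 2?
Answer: 0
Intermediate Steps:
V(S) = -20 (V(S) = -12 + 4*(-4 + 2) = -12 + 4*(-2) = -12 - 8 = -20)
K(M, u) = (M + M² + M*u)² (K(M, u) = (M + (M² + M*u))² = (M + M² + M*u)²)
J(U) = 0
J(4)*K(V(-2), 36) = 0*((-20)²*(1 - 20 + 36)²) = 0*(400*17²) = 0*(400*289) = 0*115600 = 0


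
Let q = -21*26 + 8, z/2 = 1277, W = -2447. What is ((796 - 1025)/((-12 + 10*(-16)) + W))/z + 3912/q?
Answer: -13083477655/1799321094 ≈ -7.2713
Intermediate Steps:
z = 2554 (z = 2*1277 = 2554)
q = -538 (q = -546 + 8 = -538)
((796 - 1025)/((-12 + 10*(-16)) + W))/z + 3912/q = ((796 - 1025)/((-12 + 10*(-16)) - 2447))/2554 + 3912/(-538) = -229/((-12 - 160) - 2447)*(1/2554) + 3912*(-1/538) = -229/(-172 - 2447)*(1/2554) - 1956/269 = -229/(-2619)*(1/2554) - 1956/269 = -229*(-1/2619)*(1/2554) - 1956/269 = (229/2619)*(1/2554) - 1956/269 = 229/6688926 - 1956/269 = -13083477655/1799321094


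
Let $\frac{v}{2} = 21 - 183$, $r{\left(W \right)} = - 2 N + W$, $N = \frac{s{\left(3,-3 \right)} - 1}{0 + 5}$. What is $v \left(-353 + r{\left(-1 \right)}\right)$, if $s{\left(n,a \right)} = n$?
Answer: $\frac{574776}{5} \approx 1.1496 \cdot 10^{5}$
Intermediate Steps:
$N = \frac{2}{5}$ ($N = \frac{3 - 1}{0 + 5} = \frac{2}{5} \approx 0.4$)
$r{\left(W \right)} = - \frac{4}{5} + W$ ($r{\left(W \right)} = \left(-2\right) \frac{2}{5} + W = - \frac{4}{5} + W$)
$v = -324$ ($v = 2 \left(21 - 183\right) = 2 \left(-162\right) = -324$)
$v \left(-353 + r{\left(-1 \right)}\right) = - 324 \left(-353 - \frac{9}{5}\right) = \left(-324\right) \left(- \frac{1774}{5}\right) = \frac{574776}{5}$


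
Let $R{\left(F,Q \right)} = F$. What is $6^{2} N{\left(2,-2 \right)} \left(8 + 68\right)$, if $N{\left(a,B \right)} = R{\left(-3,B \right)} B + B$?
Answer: $10944$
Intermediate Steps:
$N{\left(a,B \right)} = - 2 B$ ($N{\left(a,B \right)} = - 3 B + B = - 2 B$)
$6^{2} N{\left(2,-2 \right)} \left(8 + 68\right) = 6^{2} \left(\left(-2\right) \left(-2\right)\right) \left(8 + 68\right) = 36 \cdot 4 \cdot 76 = 144 \cdot 76 = 10944$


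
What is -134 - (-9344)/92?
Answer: -746/23 ≈ -32.435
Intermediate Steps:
-134 - (-9344)/92 = -134 - 73*(-32/23) = -134 + 2336/23 = -746/23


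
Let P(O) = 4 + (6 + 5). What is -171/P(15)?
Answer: -57/5 ≈ -11.400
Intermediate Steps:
P(O) = 15 (P(O) = 4 + 11 = 15)
-171/P(15) = -171/15 = -171*1/15 = -57/5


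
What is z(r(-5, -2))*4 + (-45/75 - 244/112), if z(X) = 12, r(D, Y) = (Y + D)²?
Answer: 6331/140 ≈ 45.221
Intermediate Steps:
r(D, Y) = (D + Y)²
z(r(-5, -2))*4 + (-45/75 - 244/112) = 12*4 + (-45/75 - 244/112) = 48 + (-45*1/75 - 244*1/112) = 48 + (-⅗ - 61/28) = 48 - 389/140 = 6331/140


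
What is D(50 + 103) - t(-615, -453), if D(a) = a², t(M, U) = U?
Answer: 23862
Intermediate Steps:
D(50 + 103) - t(-615, -453) = (50 + 103)² - 1*(-453) = 153² + 453 = 23409 + 453 = 23862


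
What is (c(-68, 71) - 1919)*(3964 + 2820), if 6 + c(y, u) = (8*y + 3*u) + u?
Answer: -14823040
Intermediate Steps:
c(y, u) = -6 + 4*u + 8*y (c(y, u) = -6 + ((8*y + 3*u) + u) = -6 + ((3*u + 8*y) + u) = -6 + (4*u + 8*y) = -6 + 4*u + 8*y)
(c(-68, 71) - 1919)*(3964 + 2820) = ((-6 + 4*71 + 8*(-68)) - 1919)*(3964 + 2820) = ((-6 + 284 - 544) - 1919)*6784 = (-266 - 1919)*6784 = -2185*6784 = -14823040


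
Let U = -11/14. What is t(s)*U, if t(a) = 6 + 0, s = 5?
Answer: -33/7 ≈ -4.7143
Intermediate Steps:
t(a) = 6
U = -11/14 (U = -11*1/14 = -11/14 ≈ -0.78571)
t(s)*U = 6*(-11/14) = -33/7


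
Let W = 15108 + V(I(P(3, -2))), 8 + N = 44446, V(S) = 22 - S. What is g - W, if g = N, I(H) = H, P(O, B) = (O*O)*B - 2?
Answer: 29288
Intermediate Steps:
P(O, B) = -2 + B*O² (P(O, B) = O²*B - 2 = B*O² - 2 = -2 + B*O²)
N = 44438 (N = -8 + 44446 = 44438)
g = 44438
W = 15150 (W = 15108 + (22 - (-2 - 2*3²)) = 15108 + (22 - (-2 - 2*9)) = 15108 + (22 - (-2 - 18)) = 15108 + (22 - 1*(-20)) = 15108 + (22 + 20) = 15108 + 42 = 15150)
g - W = 44438 - 1*15150 = 44438 - 15150 = 29288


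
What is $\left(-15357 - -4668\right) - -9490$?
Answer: $-1199$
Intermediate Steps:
$\left(-15357 - -4668\right) - -9490 = \left(-15357 + 4668\right) + 9490 = -10689 + 9490 = -1199$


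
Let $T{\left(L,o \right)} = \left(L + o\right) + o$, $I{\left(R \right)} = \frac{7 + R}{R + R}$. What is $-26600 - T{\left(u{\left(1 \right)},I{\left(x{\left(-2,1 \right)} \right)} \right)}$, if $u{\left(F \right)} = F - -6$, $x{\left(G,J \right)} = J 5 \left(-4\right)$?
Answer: $- \frac{532153}{20} \approx -26608.0$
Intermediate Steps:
$x{\left(G,J \right)} = - 20 J$ ($x{\left(G,J \right)} = 5 J \left(-4\right) = - 20 J$)
$u{\left(F \right)} = 6 + F$ ($u{\left(F \right)} = F + 6 = 6 + F$)
$I{\left(R \right)} = \frac{7 + R}{2 R}$
$T{\left(L,o \right)} = L + 2 o$
$-26600 - T{\left(u{\left(1 \right)},I{\left(x{\left(-2,1 \right)} \right)} \right)} = -26600 - \left(\left(6 + 1\right) + 2 \frac{7 - 20}{2 \left(\left(-20\right) 1\right)}\right) = -26600 - \left(7 + 2 \frac{7 - 20}{2 \left(-20\right)}\right) = -26600 - \left(7 + 2 \cdot \frac{1}{2} \left(- \frac{1}{20}\right) \left(-13\right)\right) = -26600 - \left(7 + 2 \cdot \frac{13}{40}\right) = -26600 - \left(7 + \frac{13}{20}\right) = -26600 - \frac{153}{20} = - \frac{532153}{20}$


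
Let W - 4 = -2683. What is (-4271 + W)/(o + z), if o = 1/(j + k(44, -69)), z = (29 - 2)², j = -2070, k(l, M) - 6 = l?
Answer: -14039000/1472579 ≈ -9.5336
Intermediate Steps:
W = -2679 (W = 4 - 2683 = -2679)
k(l, M) = 6 + l
z = 729 (z = 27² = 729)
o = -1/2020 (o = 1/(-2070 + (6 + 44)) = 1/(-2070 + 50) = 1/(-2020) = -1/2020 ≈ -0.00049505)
(-4271 + W)/(o + z) = (-4271 - 2679)/(-1/2020 + 729) = -6950/1472579/2020 = -6950*2020/1472579 = -14039000/1472579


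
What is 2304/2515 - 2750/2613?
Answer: -895898/6571695 ≈ -0.13633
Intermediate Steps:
2304/2515 - 2750/2613 = -895898/6571695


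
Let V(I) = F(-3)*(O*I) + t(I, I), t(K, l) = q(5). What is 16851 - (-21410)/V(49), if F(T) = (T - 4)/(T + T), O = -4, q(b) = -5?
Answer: 11748321/701 ≈ 16759.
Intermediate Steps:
t(K, l) = -5
F(T) = (-4 + T)/(2*T) (F(T) = (-4 + T)/((2*T)) = (-4 + T)*(1/(2*T)) = (-4 + T)/(2*T))
V(I) = -5 - 14*I/3 (V(I) = ((½)*(-4 - 3)/(-3))*(-4*I) - 5 = ((½)*(-⅓)*(-7))*(-4*I) - 5 = 7*(-4*I)/6 - 5 = -14*I/3 - 5 = -5 - 14*I/3)
16851 - (-21410)/V(49) = 16851 - (-21410)/(-5 - 14/3*49) = 16851 - (-21410)/(-5 - 686/3) = 16851 - (-21410)/(-701/3) = 16851 - (-21410)*(-3)/701 = 16851 - 1*64230/701 = 16851 - 64230/701 = 11748321/701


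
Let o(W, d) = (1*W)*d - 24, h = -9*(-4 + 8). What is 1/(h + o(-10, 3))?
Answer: -1/90 ≈ -0.011111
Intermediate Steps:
h = -36 (h = -9*4 = -36)
o(W, d) = -24 + W*d (o(W, d) = W*d - 24 = -24 + W*d)
1/(h + o(-10, 3)) = 1/(-36 + (-24 - 10*3)) = 1/(-36 + (-24 - 30)) = 1/(-36 - 54) = 1/(-90) = -1/90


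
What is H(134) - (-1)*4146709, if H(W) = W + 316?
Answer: 4147159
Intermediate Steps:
H(W) = 316 + W
H(134) - (-1)*4146709 = (316 + 134) - (-1)*4146709 = 450 - 1*(-4146709) = 450 + 4146709 = 4147159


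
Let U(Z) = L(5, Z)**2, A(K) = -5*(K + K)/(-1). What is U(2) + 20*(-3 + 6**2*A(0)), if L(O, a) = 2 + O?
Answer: -11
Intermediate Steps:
A(K) = 10*K (A(K) = -10*K*(-1) = 10*K)
U(Z) = 49 (U(Z) = (2 + 5)**2 = 7**2 = 49)
U(2) + 20*(-3 + 6**2*A(0)) = 49 + 20*(-3 + 6**2*(10*0)) = 49 + 20*(-3 + 36*0) = 49 + 20*(-3 + 0) = 49 + 20*(-3) = 49 - 60 = -11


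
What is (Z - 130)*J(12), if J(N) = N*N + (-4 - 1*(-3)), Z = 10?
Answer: -17160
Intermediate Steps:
J(N) = -1 + N² (J(N) = N² + (-4 + 3) = N² - 1 = -1 + N²)
(Z - 130)*J(12) = (10 - 130)*(-1 + 12²) = -120*(-1 + 144) = -120*143 = -17160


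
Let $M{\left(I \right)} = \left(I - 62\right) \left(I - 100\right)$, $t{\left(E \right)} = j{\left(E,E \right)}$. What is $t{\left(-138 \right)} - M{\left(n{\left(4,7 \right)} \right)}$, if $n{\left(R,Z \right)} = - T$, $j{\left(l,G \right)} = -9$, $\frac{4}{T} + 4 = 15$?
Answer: $- \frac{758433}{121} \approx -6268.0$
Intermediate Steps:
$T = \frac{4}{11}$ ($T = \frac{4}{-4 + 15} = \frac{4}{11} \approx 0.36364$)
$n{\left(R,Z \right)} = - \frac{4}{11}$ ($n{\left(R,Z \right)} = \left(-1\right) \frac{4}{11} = - \frac{4}{11}$)
$t{\left(E \right)} = -9$
$M{\left(I \right)} = \left(-100 + I\right) \left(-62 + I\right)$ ($M{\left(I \right)} = \left(-62 + I\right) \left(-100 + I\right) = \left(-100 + I\right) \left(-62 + I\right)$)
$t{\left(-138 \right)} - M{\left(n{\left(4,7 \right)} \right)} = -9 - \left(6200 + \left(- \frac{4}{11}\right)^{2} - - \frac{648}{11}\right) = -9 - \left(6200 + \frac{16}{121} + \frac{648}{11}\right) = -9 - \frac{757344}{121} = - \frac{758433}{121}$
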